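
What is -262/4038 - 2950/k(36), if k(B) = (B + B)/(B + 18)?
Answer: -8934337/4038 ≈ -2212.6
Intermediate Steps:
k(B) = 2*B/(18 + B) (k(B) = (2*B)/(18 + B) = 2*B/(18 + B))
-262/4038 - 2950/k(36) = -262/4038 - 2950/(2*36/(18 + 36)) = -262*1/4038 - 2950/(2*36/54) = -131/2019 - 2950/(2*36*(1/54)) = -131/2019 - 2950/4/3 = -131/2019 - 2950*¾ = -131/2019 - 4425/2 = -8934337/4038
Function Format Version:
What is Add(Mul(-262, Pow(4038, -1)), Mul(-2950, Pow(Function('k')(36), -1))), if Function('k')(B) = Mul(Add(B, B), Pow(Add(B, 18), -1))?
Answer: Rational(-8934337, 4038) ≈ -2212.6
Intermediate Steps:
Function('k')(B) = Mul(2, B, Pow(Add(18, B), -1)) (Function('k')(B) = Mul(Mul(2, B), Pow(Add(18, B), -1)) = Mul(2, B, Pow(Add(18, B), -1)))
Add(Mul(-262, Pow(4038, -1)), Mul(-2950, Pow(Function('k')(36), -1))) = Add(Mul(-262, Pow(4038, -1)), Mul(-2950, Pow(Mul(2, 36, Pow(Add(18, 36), -1)), -1))) = Add(Mul(-262, Rational(1, 4038)), Mul(-2950, Pow(Mul(2, 36, Pow(54, -1)), -1))) = Add(Rational(-131, 2019), Mul(-2950, Pow(Mul(2, 36, Rational(1, 54)), -1))) = Add(Rational(-131, 2019), Mul(-2950, Pow(Rational(4, 3), -1))) = Add(Rational(-131, 2019), Mul(-2950, Rational(3, 4))) = Add(Rational(-131, 2019), Rational(-4425, 2)) = Rational(-8934337, 4038)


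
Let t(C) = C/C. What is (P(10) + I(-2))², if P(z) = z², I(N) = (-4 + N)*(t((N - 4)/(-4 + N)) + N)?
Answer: 11236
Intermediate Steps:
t(C) = 1
I(N) = (1 + N)*(-4 + N) (I(N) = (-4 + N)*(1 + N) = (1 + N)*(-4 + N))
(P(10) + I(-2))² = (10² + (-4 + (-2)² - 3*(-2)))² = (100 + (-4 + 4 + 6))² = (100 + 6)² = 106² = 11236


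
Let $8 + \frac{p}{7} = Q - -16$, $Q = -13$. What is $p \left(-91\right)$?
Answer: $3185$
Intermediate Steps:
$p = -35$ ($p = -56 + 7 \left(-13 - -16\right) = -56 + 7 \left(-13 + 16\right) = -56 + 7 \cdot 3 = -56 + 21 = -35$)
$p \left(-91\right) = \left(-35\right) \left(-91\right) = 3185$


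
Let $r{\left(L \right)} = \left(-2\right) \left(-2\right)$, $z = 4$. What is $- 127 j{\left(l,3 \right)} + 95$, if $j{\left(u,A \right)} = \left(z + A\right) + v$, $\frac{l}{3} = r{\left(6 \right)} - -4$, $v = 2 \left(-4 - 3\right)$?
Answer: $984$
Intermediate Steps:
$v = -14$ ($v = 2 \left(-7\right) = -14$)
$r{\left(L \right)} = 4$
$l = 24$ ($l = 3 \left(4 - -4\right) = 3 \left(4 + 4\right) = 3 \cdot 8 = 24$)
$j{\left(u,A \right)} = -10 + A$ ($j{\left(u,A \right)} = \left(4 + A\right) - 14 = -10 + A$)
$- 127 j{\left(l,3 \right)} + 95 = - 127 \left(-10 + 3\right) + 95 = \left(-127\right) \left(-7\right) + 95 = 889 + 95 = 984$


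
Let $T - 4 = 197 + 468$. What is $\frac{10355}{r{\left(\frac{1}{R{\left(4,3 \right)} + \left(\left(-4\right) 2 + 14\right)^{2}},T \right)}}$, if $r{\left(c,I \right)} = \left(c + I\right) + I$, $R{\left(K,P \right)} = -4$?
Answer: $\frac{331360}{42817} \approx 7.739$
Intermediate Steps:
$T = 669$ ($T = 4 + \left(197 + 468\right) = 4 + 665 = 669$)
$r{\left(c,I \right)} = c + 2 I$ ($r{\left(c,I \right)} = \left(I + c\right) + I = c + 2 I$)
$\frac{10355}{r{\left(\frac{1}{R{\left(4,3 \right)} + \left(\left(-4\right) 2 + 14\right)^{2}},T \right)}} = \frac{10355}{\frac{1}{-4 + \left(\left(-4\right) 2 + 14\right)^{2}} + 2 \cdot 669} = \frac{10355}{\frac{1}{-4 + \left(-8 + 14\right)^{2}} + 1338} = \frac{10355}{\frac{1}{-4 + 6^{2}} + 1338} = \frac{10355}{\frac{1}{-4 + 36} + 1338} = \frac{10355}{\frac{1}{32} + 1338} = \frac{10355}{\frac{42817}{32}} = 10355 \cdot \frac{32}{42817} = \frac{331360}{42817}$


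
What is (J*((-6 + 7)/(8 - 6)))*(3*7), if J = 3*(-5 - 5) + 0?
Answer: -315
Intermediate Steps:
J = -30 (J = 3*(-10) + 0 = -30 + 0 = -30)
(J*((-6 + 7)/(8 - 6)))*(3*7) = (-30*(-6 + 7)/(8 - 6))*(3*7) = -30/2*21 = -30*1/2*21 = -15*21 = -315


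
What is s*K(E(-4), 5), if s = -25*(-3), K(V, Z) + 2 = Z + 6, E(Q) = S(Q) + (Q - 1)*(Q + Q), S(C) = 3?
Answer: 675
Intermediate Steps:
E(Q) = 3 + 2*Q*(-1 + Q) (E(Q) = 3 + (Q - 1)*(Q + Q) = 3 + (-1 + Q)*(2*Q) = 3 + 2*Q*(-1 + Q))
K(V, Z) = 4 + Z (K(V, Z) = -2 + (Z + 6) = -2 + (6 + Z) = 4 + Z)
s = 75
s*K(E(-4), 5) = 75*(4 + 5) = 75*9 = 675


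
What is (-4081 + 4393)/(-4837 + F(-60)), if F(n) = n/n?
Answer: -2/31 ≈ -0.064516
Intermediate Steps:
F(n) = 1
(-4081 + 4393)/(-4837 + F(-60)) = (-4081 + 4393)/(-4837 + 1) = 312/(-4836) = 312*(-1/4836) = -2/31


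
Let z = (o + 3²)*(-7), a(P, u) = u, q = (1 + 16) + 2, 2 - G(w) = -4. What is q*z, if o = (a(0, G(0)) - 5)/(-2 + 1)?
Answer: -1064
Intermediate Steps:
G(w) = 6 (G(w) = 2 - 1*(-4) = 2 + 4 = 6)
q = 19 (q = 17 + 2 = 19)
o = -1 (o = (6 - 5)/(-2 + 1) = 1/(-1) = 1*(-1) = -1)
z = -56 (z = (-1 + 3²)*(-7) = (-1 + 9)*(-7) = 8*(-7) = -56)
q*z = 19*(-56) = -1064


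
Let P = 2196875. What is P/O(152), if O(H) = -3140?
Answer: -439375/628 ≈ -699.64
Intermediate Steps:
P/O(152) = 2196875/(-3140) = 2196875*(-1/3140) = -439375/628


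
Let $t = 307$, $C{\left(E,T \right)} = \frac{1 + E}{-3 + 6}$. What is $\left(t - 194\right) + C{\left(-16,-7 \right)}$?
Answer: $108$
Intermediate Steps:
$C{\left(E,T \right)} = \frac{1}{3} + \frac{E}{3}$ ($C{\left(E,T \right)} = \frac{1 + E}{3} = \left(1 + E\right) \frac{1}{3} = \frac{1}{3} + \frac{E}{3}$)
$\left(t - 194\right) + C{\left(-16,-7 \right)} = \left(307 - 194\right) + \left(\frac{1}{3} + \frac{1}{3} \left(-16\right)\right) = 113 + \left(\frac{1}{3} - \frac{16}{3}\right) = 113 - 5 = 108$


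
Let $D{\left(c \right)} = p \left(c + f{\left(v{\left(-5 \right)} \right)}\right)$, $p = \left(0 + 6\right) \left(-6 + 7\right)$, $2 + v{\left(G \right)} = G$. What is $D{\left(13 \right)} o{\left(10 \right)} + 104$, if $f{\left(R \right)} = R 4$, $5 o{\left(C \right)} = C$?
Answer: $-76$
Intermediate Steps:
$v{\left(G \right)} = -2 + G$
$o{\left(C \right)} = \frac{C}{5}$
$f{\left(R \right)} = 4 R$
$p = 6$ ($p = 6 \cdot 1 = 6$)
$D{\left(c \right)} = -168 + 6 c$ ($D{\left(c \right)} = 6 \left(c + 4 \left(-2 - 5\right)\right) = 6 \left(c + 4 \left(-7\right)\right) = 6 \left(c - 28\right) = 6 \left(-28 + c\right) = -168 + 6 c$)
$D{\left(13 \right)} o{\left(10 \right)} + 104 = \left(-168 + 6 \cdot 13\right) \frac{1}{5} \cdot 10 + 104 = \left(-168 + 78\right) 2 + 104 = \left(-90\right) 2 + 104 = -180 + 104 = -76$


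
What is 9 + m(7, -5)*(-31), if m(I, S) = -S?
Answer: -146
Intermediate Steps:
9 + m(7, -5)*(-31) = 9 - 1*(-5)*(-31) = 9 + 5*(-31) = 9 - 155 = -146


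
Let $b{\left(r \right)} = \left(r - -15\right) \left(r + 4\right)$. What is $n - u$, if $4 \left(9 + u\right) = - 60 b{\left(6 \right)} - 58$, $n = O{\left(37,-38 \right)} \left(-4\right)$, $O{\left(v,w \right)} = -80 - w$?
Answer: $\frac{6683}{2} \approx 3341.5$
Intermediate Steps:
$b{\left(r \right)} = \left(4 + r\right) \left(15 + r\right)$ ($b{\left(r \right)} = \left(r + 15\right) \left(4 + r\right) = \left(15 + r\right) \left(4 + r\right) = \left(4 + r\right) \left(15 + r\right)$)
$n = 168$ ($n = \left(-80 - -38\right) \left(-4\right) = \left(-80 + 38\right) \left(-4\right) = \left(-42\right) \left(-4\right) = 168$)
$u = - \frac{6347}{2}$ ($u = -9 + \frac{- 60 \left(60 + 6^{2} + 19 \cdot 6\right) - 58}{4} = -9 + \frac{- 60 \left(60 + 36 + 114\right) - 58}{4} = -9 + \frac{\left(-60\right) 210 - 58}{4} = -9 + \frac{-12600 - 58}{4} = -9 + \frac{1}{4} \left(-12658\right) = -9 - \frac{6329}{2} = - \frac{6347}{2} \approx -3173.5$)
$n - u = 168 - - \frac{6347}{2} = 168 + \frac{6347}{2} = \frac{6683}{2}$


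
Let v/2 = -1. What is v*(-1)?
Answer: 2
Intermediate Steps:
v = -2 (v = 2*(-1) = -2)
v*(-1) = -2*(-1) = 2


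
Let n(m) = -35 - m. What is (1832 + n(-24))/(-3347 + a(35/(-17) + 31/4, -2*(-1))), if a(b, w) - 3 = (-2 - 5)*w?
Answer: -1821/3358 ≈ -0.54229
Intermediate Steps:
a(b, w) = 3 - 7*w (a(b, w) = 3 + (-2 - 5)*w = 3 - 7*w)
(1832 + n(-24))/(-3347 + a(35/(-17) + 31/4, -2*(-1))) = (1832 + (-35 - 1*(-24)))/(-3347 + (3 - (-14)*(-1))) = (1832 + (-35 + 24))/(-3347 + (3 - 7*2)) = (1832 - 11)/(-3347 + (3 - 14)) = 1821/(-3347 - 11) = 1821/(-3358) = 1821*(-1/3358) = -1821/3358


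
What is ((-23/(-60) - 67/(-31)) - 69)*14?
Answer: -865249/930 ≈ -930.38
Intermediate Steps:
((-23/(-60) - 67/(-31)) - 69)*14 = ((-23*(-1/60) - 67*(-1/31)) - 69)*14 = ((23/60 + 67/31) - 69)*14 = (4733/1860 - 69)*14 = -123607/1860*14 = -865249/930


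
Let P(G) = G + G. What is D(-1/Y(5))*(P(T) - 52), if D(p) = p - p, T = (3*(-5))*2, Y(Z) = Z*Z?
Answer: 0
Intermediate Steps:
Y(Z) = Z²
T = -30 (T = -15*2 = -30)
D(p) = 0
P(G) = 2*G
D(-1/Y(5))*(P(T) - 52) = 0*(2*(-30) - 52) = 0*(-60 - 52) = 0*(-112) = 0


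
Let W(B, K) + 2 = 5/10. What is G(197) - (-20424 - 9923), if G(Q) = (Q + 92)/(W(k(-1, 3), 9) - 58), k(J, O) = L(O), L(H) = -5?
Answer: 212395/7 ≈ 30342.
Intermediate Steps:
k(J, O) = -5
W(B, K) = -3/2 (W(B, K) = -2 + 5/10 = -2 + 5*(⅒) = -2 + ½ = -3/2)
G(Q) = -184/119 - 2*Q/119 (G(Q) = (Q + 92)/(-3/2 - 58) = (92 + Q)/(-119/2) = (92 + Q)*(-2/119) = -184/119 - 2*Q/119)
G(197) - (-20424 - 9923) = (-184/119 - 2/119*197) - (-20424 - 9923) = (-184/119 - 394/119) - 1*(-30347) = -34/7 + 30347 = 212395/7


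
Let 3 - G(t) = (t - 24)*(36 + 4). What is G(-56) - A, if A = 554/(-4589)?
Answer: 14699121/4589 ≈ 3203.1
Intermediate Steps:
G(t) = 963 - 40*t (G(t) = 3 - (t - 24)*(36 + 4) = 3 - (-24 + t)*40 = 3 - (-960 + 40*t) = 3 + (960 - 40*t) = 963 - 40*t)
A = -554/4589 (A = 554*(-1/4589) = -554/4589 ≈ -0.12072)
G(-56) - A = (963 - 40*(-56)) - 1*(-554/4589) = (963 + 2240) + 554/4589 = 3203 + 554/4589 = 14699121/4589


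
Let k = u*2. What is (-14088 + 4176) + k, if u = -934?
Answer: -11780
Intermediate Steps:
k = -1868 (k = -934*2 = -1868)
(-14088 + 4176) + k = (-14088 + 4176) - 1868 = -9912 - 1868 = -11780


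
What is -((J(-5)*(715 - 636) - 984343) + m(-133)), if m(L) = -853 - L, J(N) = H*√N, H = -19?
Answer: 985063 + 1501*I*√5 ≈ 9.8506e+5 + 3356.3*I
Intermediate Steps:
J(N) = -19*√N
-((J(-5)*(715 - 636) - 984343) + m(-133)) = -(((-19*I*√5)*(715 - 636) - 984343) + (-853 - 1*(-133))) = -((-19*I*√5*79 - 984343) + (-853 + 133)) = -((-19*I*√5*79 - 984343) - 720) = -((-1501*I*√5 - 984343) - 720) = -((-984343 - 1501*I*√5) - 720) = -(-985063 - 1501*I*√5) = 985063 + 1501*I*√5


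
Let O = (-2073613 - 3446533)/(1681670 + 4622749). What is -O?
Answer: 5520146/6304419 ≈ 0.87560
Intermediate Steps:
O = -5520146/6304419 ≈ -0.87560
-O = -1*(-5520146/6304419) = 5520146/6304419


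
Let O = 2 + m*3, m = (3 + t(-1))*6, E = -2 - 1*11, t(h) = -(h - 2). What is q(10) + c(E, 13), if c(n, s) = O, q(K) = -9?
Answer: 101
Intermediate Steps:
t(h) = 2 - h (t(h) = -(-2 + h) = 2 - h)
E = -13 (E = -2 - 11 = -13)
m = 36 (m = (3 + (2 - 1*(-1)))*6 = (3 + (2 + 1))*6 = (3 + 3)*6 = 6*6 = 36)
O = 110 (O = 2 + 36*3 = 2 + 108 = 110)
c(n, s) = 110
q(10) + c(E, 13) = -9 + 110 = 101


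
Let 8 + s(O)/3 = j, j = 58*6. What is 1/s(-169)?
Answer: 1/1020 ≈ 0.00098039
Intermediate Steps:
j = 348
s(O) = 1020 (s(O) = -24 + 3*348 = -24 + 1044 = 1020)
1/s(-169) = 1/1020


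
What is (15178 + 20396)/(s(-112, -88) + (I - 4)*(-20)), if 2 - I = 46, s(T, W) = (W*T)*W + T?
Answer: -17787/433240 ≈ -0.041056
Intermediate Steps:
s(T, W) = T + T*W**2 (s(T, W) = (T*W)*W + T = T*W**2 + T = T + T*W**2)
I = -44 (I = 2 - 1*46 = 2 - 46 = -44)
(15178 + 20396)/(s(-112, -88) + (I - 4)*(-20)) = (15178 + 20396)/(-112*(1 + (-88)**2) + (-44 - 4)*(-20)) = 35574/(-112*(1 + 7744) - 48*(-20)) = 35574/(-112*7745 + 960) = 35574/(-867440 + 960) = 35574/(-866480) = 35574*(-1/866480) = -17787/433240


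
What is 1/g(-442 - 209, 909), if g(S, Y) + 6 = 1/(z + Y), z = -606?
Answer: -303/1817 ≈ -0.16676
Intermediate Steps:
g(S, Y) = -6 + 1/(-606 + Y)
1/g(-442 - 209, 909) = 1/((3637 - 6*909)/(-606 + 909)) = 1/((3637 - 5454)/303) = 1/((1/303)*(-1817)) = 1/(-1817/303) = -303/1817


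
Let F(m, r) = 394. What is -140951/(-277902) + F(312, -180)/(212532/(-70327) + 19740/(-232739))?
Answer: -148750169608365053/1177673182254288 ≈ -126.31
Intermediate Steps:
-140951/(-277902) + F(312, -180)/(212532/(-70327) + 19740/(-232739)) = -140951/(-277902) + 394/(212532/(-70327) + 19740/(-232739)) = -140951*(-1/277902) + 394/(212532*(-1/70327) + 19740*(-1/232739)) = 140951/277902 + 394/(-212532/70327 - 19740/232739) = 140951/277902 + 394/(-50852740128/16367835653) = 140951/277902 + 394*(-16367835653/50852740128) = 140951/277902 - 3224463623641/25426370064 = -148750169608365053/1177673182254288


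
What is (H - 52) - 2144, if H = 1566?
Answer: -630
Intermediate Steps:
(H - 52) - 2144 = (1566 - 52) - 2144 = 1514 - 2144 = -630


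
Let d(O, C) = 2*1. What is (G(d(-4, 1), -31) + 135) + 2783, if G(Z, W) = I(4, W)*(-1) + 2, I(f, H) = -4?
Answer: 2924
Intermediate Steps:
d(O, C) = 2
G(Z, W) = 6 (G(Z, W) = -4*(-1) + 2 = 4 + 2 = 6)
(G(d(-4, 1), -31) + 135) + 2783 = (6 + 135) + 2783 = 141 + 2783 = 2924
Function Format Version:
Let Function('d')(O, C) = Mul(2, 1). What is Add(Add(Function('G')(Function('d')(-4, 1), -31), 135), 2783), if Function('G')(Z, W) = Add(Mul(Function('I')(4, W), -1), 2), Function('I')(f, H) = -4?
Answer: 2924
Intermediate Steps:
Function('d')(O, C) = 2
Function('G')(Z, W) = 6 (Function('G')(Z, W) = Add(Mul(-4, -1), 2) = Add(4, 2) = 6)
Add(Add(Function('G')(Function('d')(-4, 1), -31), 135), 2783) = Add(Add(6, 135), 2783) = Add(141, 2783) = 2924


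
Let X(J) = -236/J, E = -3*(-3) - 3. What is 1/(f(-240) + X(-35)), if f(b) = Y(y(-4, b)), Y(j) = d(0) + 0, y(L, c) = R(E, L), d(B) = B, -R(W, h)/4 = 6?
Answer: 35/236 ≈ 0.14831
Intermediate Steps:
E = 6 (E = 9 - 3 = 6)
R(W, h) = -24 (R(W, h) = -4*6 = -24)
y(L, c) = -24
Y(j) = 0 (Y(j) = 0 + 0 = 0)
f(b) = 0
1/(f(-240) + X(-35)) = 1/(0 - 236/(-35)) = 1/(0 - 236*(-1/35)) = 1/(0 + 236/35) = 1/(236/35) = 35/236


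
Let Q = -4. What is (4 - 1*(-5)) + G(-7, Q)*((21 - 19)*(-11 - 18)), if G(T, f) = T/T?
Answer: -49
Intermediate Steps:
G(T, f) = 1
(4 - 1*(-5)) + G(-7, Q)*((21 - 19)*(-11 - 18)) = (4 - 1*(-5)) + 1*((21 - 19)*(-11 - 18)) = (4 + 5) + 1*(2*(-29)) = 9 + 1*(-58) = 9 - 58 = -49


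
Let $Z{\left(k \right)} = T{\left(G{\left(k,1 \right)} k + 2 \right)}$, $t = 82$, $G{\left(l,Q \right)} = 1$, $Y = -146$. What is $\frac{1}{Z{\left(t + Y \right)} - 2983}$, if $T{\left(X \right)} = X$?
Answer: $- \frac{1}{3045} \approx -0.00032841$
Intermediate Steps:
$Z{\left(k \right)} = 2 + k$ ($Z{\left(k \right)} = 1 k + 2 = k + 2 = 2 + k$)
$\frac{1}{Z{\left(t + Y \right)} - 2983} = \frac{1}{\left(2 + \left(82 - 146\right)\right) - 2983} = \frac{1}{\left(2 - 64\right) - 2983} = \frac{1}{-62 - 2983} = \frac{1}{-3045} = - \frac{1}{3045}$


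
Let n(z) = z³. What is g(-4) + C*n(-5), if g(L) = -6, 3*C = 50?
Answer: -6268/3 ≈ -2089.3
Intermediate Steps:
C = 50/3 (C = (⅓)*50 = 50/3 ≈ 16.667)
g(-4) + C*n(-5) = -6 + (50/3)*(-5)³ = -6 + (50/3)*(-125) = -6 - 6250/3 = -6268/3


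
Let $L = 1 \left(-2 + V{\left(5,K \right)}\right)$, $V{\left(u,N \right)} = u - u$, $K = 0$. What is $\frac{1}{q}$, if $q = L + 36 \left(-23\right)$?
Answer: $- \frac{1}{830} \approx -0.0012048$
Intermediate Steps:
$V{\left(u,N \right)} = 0$
$L = -2$ ($L = 1 \left(-2 + 0\right) = 1 \left(-2\right) = -2$)
$q = -830$ ($q = -2 + 36 \left(-23\right) = -2 - 828 = -830$)
$\frac{1}{q} = \frac{1}{-830} = - \frac{1}{830}$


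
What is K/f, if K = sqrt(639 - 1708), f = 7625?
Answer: I*sqrt(1069)/7625 ≈ 0.0042879*I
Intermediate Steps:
K = I*sqrt(1069) (K = sqrt(-1069) = I*sqrt(1069) ≈ 32.696*I)
K/f = (I*sqrt(1069))/7625 = (I*sqrt(1069))*(1/7625) = I*sqrt(1069)/7625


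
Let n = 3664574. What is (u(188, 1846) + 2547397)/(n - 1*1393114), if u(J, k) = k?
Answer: 2549243/2271460 ≈ 1.1223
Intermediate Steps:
(u(188, 1846) + 2547397)/(n - 1*1393114) = (1846 + 2547397)/(3664574 - 1*1393114) = 2549243/(3664574 - 1393114) = 2549243/2271460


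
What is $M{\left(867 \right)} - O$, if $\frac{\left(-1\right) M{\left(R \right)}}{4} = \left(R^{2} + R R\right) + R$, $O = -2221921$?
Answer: $-3795059$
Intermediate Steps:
$M{\left(R \right)} = - 8 R^{2} - 4 R$ ($M{\left(R \right)} = - 4 \left(\left(R^{2} + R R\right) + R\right) = - 4 \left(\left(R^{2} + R^{2}\right) + R\right) = - 4 \left(2 R^{2} + R\right) = - 4 \left(R + 2 R^{2}\right) = - 8 R^{2} - 4 R$)
$M{\left(867 \right)} - O = \left(-4\right) 867 \left(1 + 2 \cdot 867\right) - -2221921 = \left(-4\right) 867 \left(1 + 1734\right) + 2221921 = \left(-4\right) 867 \cdot 1735 + 2221921 = -6016980 + 2221921 = -3795059$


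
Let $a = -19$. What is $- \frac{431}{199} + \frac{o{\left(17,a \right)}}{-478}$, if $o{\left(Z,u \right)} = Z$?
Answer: $- \frac{209401}{95122} \approx -2.2014$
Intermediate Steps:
$- \frac{431}{199} + \frac{o{\left(17,a \right)}}{-478} = - \frac{431}{199} + \frac{17}{-478} = \left(-431\right) \frac{1}{199} + 17 \left(- \frac{1}{478}\right) = - \frac{431}{199} - \frac{17}{478} = - \frac{209401}{95122}$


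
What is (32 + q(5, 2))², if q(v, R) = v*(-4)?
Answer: 144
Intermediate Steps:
q(v, R) = -4*v
(32 + q(5, 2))² = (32 - 4*5)² = (32 - 20)² = 12² = 144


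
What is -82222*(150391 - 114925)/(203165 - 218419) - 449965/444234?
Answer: 647708720458829/3388172718 ≈ 1.9117e+5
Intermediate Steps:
-82222*(150391 - 114925)/(203165 - 218419) - 449965/444234 = -82222/((-15254/35466)) - 449965*1/444234 = -82222/((-15254*1/35466)) - 449965/444234 = -82222/(-7627/17733) - 449965/444234 = -82222*(-17733/7627) - 449965/444234 = 1458042726/7627 - 449965/444234 = 647708720458829/3388172718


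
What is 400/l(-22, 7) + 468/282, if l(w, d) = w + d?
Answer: -3526/141 ≈ -25.007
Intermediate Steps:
l(w, d) = d + w
400/l(-22, 7) + 468/282 = 400/(7 - 22) + 468/282 = 400/(-15) + 468*(1/282) = 400*(-1/15) + 78/47 = -80/3 + 78/47 = -3526/141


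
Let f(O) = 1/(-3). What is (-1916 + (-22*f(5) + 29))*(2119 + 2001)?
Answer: -23232680/3 ≈ -7.7442e+6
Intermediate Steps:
f(O) = -⅓
(-1916 + (-22*f(5) + 29))*(2119 + 2001) = (-1916 + (-22*(-⅓) + 29))*(2119 + 2001) = (-1916 + (22/3 + 29))*4120 = (-1916 + 109/3)*4120 = -5639/3*4120 = -23232680/3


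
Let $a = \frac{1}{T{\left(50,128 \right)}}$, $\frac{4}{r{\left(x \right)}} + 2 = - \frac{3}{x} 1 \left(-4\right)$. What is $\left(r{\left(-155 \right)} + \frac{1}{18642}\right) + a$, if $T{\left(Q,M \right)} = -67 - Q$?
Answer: $- \frac{17413535}{9004086} \approx -1.934$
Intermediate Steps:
$r{\left(x \right)} = \frac{4}{-2 + \frac{12}{x}}$ ($r{\left(x \right)} = \frac{4}{-2 + - \frac{3}{x} 1 \left(-4\right)} = \frac{4}{-2 + - \frac{3}{x} \left(-4\right)} = \frac{4}{-2 + \frac{12}{x}}$)
$a = - \frac{1}{117}$ ($a = \frac{1}{-67 - 50} = \frac{1}{-117} = - \frac{1}{117} \approx -0.008547$)
$\left(r{\left(-155 \right)} + \frac{1}{18642}\right) + a = \left(\left(-2\right) \left(-155\right) \frac{1}{-6 - 155} + \frac{1}{18642}\right) - \frac{1}{117} = \left(\left(-2\right) \left(-155\right) \frac{1}{-161} + \frac{1}{18642}\right) - \frac{1}{117} = \left(\left(-2\right) \left(-155\right) \left(- \frac{1}{161}\right) + \frac{1}{18642}\right) - \frac{1}{117} = \left(- \frac{310}{161} + \frac{1}{18642}\right) - \frac{1}{117} = - \frac{5778859}{3001362} - \frac{1}{117} = - \frac{17413535}{9004086}$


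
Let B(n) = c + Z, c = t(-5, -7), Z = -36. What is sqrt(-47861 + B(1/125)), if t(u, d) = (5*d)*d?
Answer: 38*I*sqrt(33) ≈ 218.29*I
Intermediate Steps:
t(u, d) = 5*d**2
c = 245 (c = 5*(-7)**2 = 5*49 = 245)
B(n) = 209 (B(n) = 245 - 36 = 209)
sqrt(-47861 + B(1/125)) = sqrt(-47861 + 209) = sqrt(-47652) = 38*I*sqrt(33)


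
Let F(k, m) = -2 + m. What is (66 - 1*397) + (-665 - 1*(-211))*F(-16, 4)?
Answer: -1239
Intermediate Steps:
(66 - 1*397) + (-665 - 1*(-211))*F(-16, 4) = (66 - 1*397) + (-665 - 1*(-211))*(-2 + 4) = (66 - 397) + (-665 + 211)*2 = -331 - 454*2 = -331 - 908 = -1239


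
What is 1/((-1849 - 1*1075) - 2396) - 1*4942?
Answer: -26291441/5320 ≈ -4942.0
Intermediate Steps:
1/((-1849 - 1*1075) - 2396) - 1*4942 = 1/((-1849 - 1075) - 2396) - 4942 = 1/(-2924 - 2396) - 4942 = 1/(-5320) - 4942 = -1/5320 - 4942 = -26291441/5320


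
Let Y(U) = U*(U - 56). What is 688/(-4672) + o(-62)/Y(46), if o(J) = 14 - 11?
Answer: -1291/8395 ≈ -0.15378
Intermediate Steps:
o(J) = 3
Y(U) = U*(-56 + U)
688/(-4672) + o(-62)/Y(46) = 688/(-4672) + 3/((46*(-56 + 46))) = 688*(-1/4672) + 3/((46*(-10))) = -43/292 + 3/(-460) = -43/292 + 3*(-1/460) = -43/292 - 3/460 = -1291/8395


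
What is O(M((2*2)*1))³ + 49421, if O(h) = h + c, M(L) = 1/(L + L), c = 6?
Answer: 25421201/512 ≈ 49651.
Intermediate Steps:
M(L) = 1/(2*L)
O(h) = 6 + h (O(h) = h + 6 = 6 + h)
O(M((2*2)*1))³ + 49421 = (6 + 1/(2*(((2*2)*1))))³ + 49421 = (6 + 1/(2*((4*1))))³ + 49421 = (6 + (½)/4)³ + 49421 = (6 + (½)*(¼))³ + 49421 = (6 + ⅛)³ + 49421 = (49/8)³ + 49421 = 117649/512 + 49421 = 25421201/512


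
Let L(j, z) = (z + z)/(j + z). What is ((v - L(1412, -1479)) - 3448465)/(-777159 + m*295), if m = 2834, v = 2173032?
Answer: -85456969/3944357 ≈ -21.666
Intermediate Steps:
L(j, z) = 2*z/(j + z) (L(j, z) = (2*z)/(j + z) = 2*z/(j + z))
((v - L(1412, -1479)) - 3448465)/(-777159 + m*295) = ((2173032 - 2*(-1479)/(1412 - 1479)) - 3448465)/(-777159 + 2834*295) = ((2173032 - 2*(-1479)/(-67)) - 3448465)/(-777159 + 836030) = ((2173032 - 2*(-1479)*(-1)/67) - 3448465)/58871 = ((2173032 - 1*2958/67) - 3448465)*(1/58871) = ((2173032 - 2958/67) - 3448465)*(1/58871) = (145590186/67 - 3448465)*(1/58871) = -85456969/67*1/58871 = -85456969/3944357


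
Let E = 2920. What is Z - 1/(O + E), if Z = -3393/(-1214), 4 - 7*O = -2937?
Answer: 79323235/28384534 ≈ 2.7946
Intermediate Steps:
O = 2941/7 (O = 4/7 - 1/7*(-2937) = 4/7 + 2937/7 = 2941/7 ≈ 420.14)
Z = 3393/1214 (Z = -3393*(-1/1214) = 3393/1214 ≈ 2.7949)
Z - 1/(O + E) = 3393/1214 - 1/(2941/7 + 2920) = 3393/1214 - 1/23381/7 = 3393/1214 - 1*7/23381 = 3393/1214 - 7/23381 = 79323235/28384534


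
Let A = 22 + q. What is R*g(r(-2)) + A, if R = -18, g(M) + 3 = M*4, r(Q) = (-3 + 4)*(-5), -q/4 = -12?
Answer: 484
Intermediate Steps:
q = 48 (q = -4*(-12) = 48)
r(Q) = -5 (r(Q) = 1*(-5) = -5)
g(M) = -3 + 4*M (g(M) = -3 + M*4 = -3 + 4*M)
A = 70 (A = 22 + 48 = 70)
R*g(r(-2)) + A = -18*(-3 + 4*(-5)) + 70 = -18*(-3 - 20) + 70 = -18*(-23) + 70 = 414 + 70 = 484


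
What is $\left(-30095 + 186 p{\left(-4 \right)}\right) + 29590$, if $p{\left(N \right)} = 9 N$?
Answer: $-7201$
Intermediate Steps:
$\left(-30095 + 186 p{\left(-4 \right)}\right) + 29590 = \left(-30095 + 186 \cdot 9 \left(-4\right)\right) + 29590 = \left(-30095 + 186 \left(-36\right)\right) + 29590 = \left(-30095 - 6696\right) + 29590 = -36791 + 29590 = -7201$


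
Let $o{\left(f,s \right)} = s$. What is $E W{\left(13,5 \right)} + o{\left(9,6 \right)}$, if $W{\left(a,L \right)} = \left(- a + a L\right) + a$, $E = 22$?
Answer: $1436$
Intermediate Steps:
$W{\left(a,L \right)} = L a$ ($W{\left(a,L \right)} = \left(- a + L a\right) + a = L a$)
$E W{\left(13,5 \right)} + o{\left(9,6 \right)} = 22 \cdot 5 \cdot 13 + 6 = 22 \cdot 65 + 6 = 1430 + 6 = 1436$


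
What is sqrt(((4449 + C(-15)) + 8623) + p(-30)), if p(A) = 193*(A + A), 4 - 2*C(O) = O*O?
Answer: 3*sqrt(614)/2 ≈ 37.169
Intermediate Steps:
C(O) = 2 - O**2/2 (C(O) = 2 - O*O/2 = 2 - O**2/2)
p(A) = 386*A (p(A) = 193*(2*A) = 386*A)
sqrt(((4449 + C(-15)) + 8623) + p(-30)) = sqrt(((4449 + (2 - 1/2*(-15)**2)) + 8623) + 386*(-30)) = sqrt(((4449 + (2 - 1/2*225)) + 8623) - 11580) = sqrt(((4449 + (2 - 225/2)) + 8623) - 11580) = sqrt(((4449 - 221/2) + 8623) - 11580) = sqrt((8677/2 + 8623) - 11580) = sqrt(25923/2 - 11580) = sqrt(2763/2) = 3*sqrt(614)/2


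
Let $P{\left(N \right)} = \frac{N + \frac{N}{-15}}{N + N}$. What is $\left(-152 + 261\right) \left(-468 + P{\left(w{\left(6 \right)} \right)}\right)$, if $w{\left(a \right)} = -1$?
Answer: $- \frac{764417}{15} \approx -50961.0$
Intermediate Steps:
$P{\left(N \right)} = \frac{7}{15}$ ($P{\left(N \right)} = \frac{N + N \left(- \frac{1}{15}\right)}{2 N} = \left(N - \frac{N}{15}\right) \frac{1}{2 N} = \frac{14 N}{15} \frac{1}{2 N} = \frac{7}{15}$)
$\left(-152 + 261\right) \left(-468 + P{\left(w{\left(6 \right)} \right)}\right) = \left(-152 + 261\right) \left(-468 + \frac{7}{15}\right) = 109 \left(- \frac{7013}{15}\right) = - \frac{764417}{15}$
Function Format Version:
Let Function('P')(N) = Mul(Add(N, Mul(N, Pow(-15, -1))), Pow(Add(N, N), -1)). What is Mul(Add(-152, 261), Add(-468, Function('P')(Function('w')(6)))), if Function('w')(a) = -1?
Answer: Rational(-764417, 15) ≈ -50961.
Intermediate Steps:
Function('P')(N) = Rational(7, 15) (Function('P')(N) = Mul(Add(N, Mul(N, Rational(-1, 15))), Pow(Mul(2, N), -1)) = Mul(Add(N, Mul(Rational(-1, 15), N)), Mul(Rational(1, 2), Pow(N, -1))) = Mul(Mul(Rational(14, 15), N), Mul(Rational(1, 2), Pow(N, -1))) = Rational(7, 15))
Mul(Add(-152, 261), Add(-468, Function('P')(Function('w')(6)))) = Mul(Add(-152, 261), Add(-468, Rational(7, 15))) = Mul(109, Rational(-7013, 15)) = Rational(-764417, 15)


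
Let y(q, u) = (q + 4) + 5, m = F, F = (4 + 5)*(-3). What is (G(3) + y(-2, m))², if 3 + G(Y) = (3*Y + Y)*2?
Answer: 784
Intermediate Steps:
F = -27 (F = 9*(-3) = -27)
G(Y) = -3 + 8*Y (G(Y) = -3 + (3*Y + Y)*2 = -3 + (4*Y)*2 = -3 + 8*Y)
m = -27
y(q, u) = 9 + q (y(q, u) = (4 + q) + 5 = 9 + q)
(G(3) + y(-2, m))² = ((-3 + 8*3) + (9 - 2))² = ((-3 + 24) + 7)² = (21 + 7)² = 28² = 784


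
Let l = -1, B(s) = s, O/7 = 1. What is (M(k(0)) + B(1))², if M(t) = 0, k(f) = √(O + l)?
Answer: 1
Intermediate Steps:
O = 7 (O = 7*1 = 7)
k(f) = √6 (k(f) = √(7 - 1) = √6)
(M(k(0)) + B(1))² = (0 + 1)² = 1² = 1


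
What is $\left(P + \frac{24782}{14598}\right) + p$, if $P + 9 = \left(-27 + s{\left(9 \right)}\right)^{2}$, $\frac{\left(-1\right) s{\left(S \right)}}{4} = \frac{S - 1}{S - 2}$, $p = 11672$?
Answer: $\frac{4528381231}{357651} \approx 12661.0$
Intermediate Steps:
$s{\left(S \right)} = - \frac{4 \left(-1 + S\right)}{-2 + S}$ ($s{\left(S \right)} = - 4 \frac{S - 1}{S - 2} = - 4 \frac{-1 + S}{-2 + S} = - \frac{4 \left(-1 + S\right)}{-2 + S}$)
$P = \frac{48400}{49}$ ($P = -9 + \left(-27 + \frac{4 \left(1 - 9\right)}{-2 + 9}\right)^{2} = -9 + \left(-27 + \frac{4 \left(1 - 9\right)}{7}\right)^{2} = -9 + \left(-27 + 4 \cdot \frac{1}{7} \left(-8\right)\right)^{2} = -9 + \left(-27 - \frac{32}{7}\right)^{2} = -9 + \left(- \frac{221}{7}\right)^{2} = -9 + \frac{48841}{49} = \frac{48400}{49} \approx 987.75$)
$\left(P + \frac{24782}{14598}\right) + p = \left(\frac{48400}{49} + \frac{24782}{14598}\right) + 11672 = \left(\frac{48400}{49} + 24782 \cdot \frac{1}{14598}\right) + 11672 = \left(\frac{48400}{49} + \frac{12391}{7299}\right) + 11672 = \frac{353878759}{357651} + 11672 = \frac{4528381231}{357651}$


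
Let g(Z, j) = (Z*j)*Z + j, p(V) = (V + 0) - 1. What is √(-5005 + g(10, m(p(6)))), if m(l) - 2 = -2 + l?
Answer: 30*I*√5 ≈ 67.082*I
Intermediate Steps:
p(V) = -1 + V (p(V) = V - 1 = -1 + V)
m(l) = l (m(l) = 2 + (-2 + l) = l)
g(Z, j) = j + j*Z² (g(Z, j) = j*Z² + j = j + j*Z²)
√(-5005 + g(10, m(p(6)))) = √(-5005 + (-1 + 6)*(1 + 10²)) = √(-5005 + 5*(1 + 100)) = √(-5005 + 5*101) = √(-5005 + 505) = √(-4500) = 30*I*√5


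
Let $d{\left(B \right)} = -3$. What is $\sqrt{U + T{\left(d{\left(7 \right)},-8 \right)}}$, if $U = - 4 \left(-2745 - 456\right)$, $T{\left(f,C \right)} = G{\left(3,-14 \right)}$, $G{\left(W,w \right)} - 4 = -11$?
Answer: $\sqrt{12797} \approx 113.12$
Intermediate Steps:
$G{\left(W,w \right)} = -7$ ($G{\left(W,w \right)} = 4 - 11 = -7$)
$T{\left(f,C \right)} = -7$
$U = 12804$ ($U = \left(-4\right) \left(-3201\right) = 12804$)
$\sqrt{U + T{\left(d{\left(7 \right)},-8 \right)}} = \sqrt{12804 - 7} = \sqrt{12797}$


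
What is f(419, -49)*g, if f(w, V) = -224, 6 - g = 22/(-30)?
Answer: -22624/15 ≈ -1508.3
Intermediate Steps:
g = 101/15 (g = 6 - 22/(-30) = 6 - 22*(-1)/30 = 6 - 1*(-11/15) = 6 + 11/15 = 101/15 ≈ 6.7333)
f(419, -49)*g = -224*101/15 = -22624/15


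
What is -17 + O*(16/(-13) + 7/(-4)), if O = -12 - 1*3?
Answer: 1441/52 ≈ 27.712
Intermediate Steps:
O = -15 (O = -12 - 3 = -15)
-17 + O*(16/(-13) + 7/(-4)) = -17 - 15*(16/(-13) + 7/(-4)) = -17 - 15*(16*(-1/13) + 7*(-1/4)) = -17 - 15*(-16/13 - 7/4) = -17 - 15*(-155/52) = -17 + 2325/52 = 1441/52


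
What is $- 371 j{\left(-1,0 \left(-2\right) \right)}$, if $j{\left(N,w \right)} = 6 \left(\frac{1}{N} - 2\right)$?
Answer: $6678$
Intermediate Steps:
$j{\left(N,w \right)} = -12 + \frac{6}{N}$ ($j{\left(N,w \right)} = 6 \left(-2 + \frac{1}{N}\right) = -12 + \frac{6}{N}$)
$- 371 j{\left(-1,0 \left(-2\right) \right)} = - 371 \left(-12 + \frac{6}{-1}\right) = - 371 \left(-12 + 6 \left(-1\right)\right) = - 371 \left(-12 - 6\right) = \left(-371\right) \left(-18\right) = 6678$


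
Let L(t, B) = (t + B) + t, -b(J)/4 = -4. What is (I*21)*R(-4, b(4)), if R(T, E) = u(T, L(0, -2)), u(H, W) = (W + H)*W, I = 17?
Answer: 4284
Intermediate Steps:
b(J) = 16 (b(J) = -4*(-4) = 16)
L(t, B) = B + 2*t (L(t, B) = (B + t) + t = B + 2*t)
u(H, W) = W*(H + W) (u(H, W) = (H + W)*W = W*(H + W))
R(T, E) = 4 - 2*T (R(T, E) = (-2 + 2*0)*(T + (-2 + 2*0)) = (-2 + 0)*(T + (-2 + 0)) = -2*(T - 2) = -2*(-2 + T) = 4 - 2*T)
(I*21)*R(-4, b(4)) = (17*21)*(4 - 2*(-4)) = 357*(4 + 8) = 357*12 = 4284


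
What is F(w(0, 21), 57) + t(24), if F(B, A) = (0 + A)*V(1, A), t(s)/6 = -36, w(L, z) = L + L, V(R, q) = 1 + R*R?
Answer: -102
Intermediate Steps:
V(R, q) = 1 + R²
w(L, z) = 2*L
t(s) = -216 (t(s) = 6*(-36) = -216)
F(B, A) = 2*A (F(B, A) = (0 + A)*(1 + 1²) = A*(1 + 1) = A*2 = 2*A)
F(w(0, 21), 57) + t(24) = 2*57 - 216 = 114 - 216 = -102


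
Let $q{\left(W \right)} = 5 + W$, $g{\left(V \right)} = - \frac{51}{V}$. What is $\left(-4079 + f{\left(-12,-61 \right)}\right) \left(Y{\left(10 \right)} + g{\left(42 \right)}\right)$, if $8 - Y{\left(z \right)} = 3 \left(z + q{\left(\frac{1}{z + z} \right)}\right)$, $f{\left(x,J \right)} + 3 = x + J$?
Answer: $\frac{4463301}{28} \approx 1.594 \cdot 10^{5}$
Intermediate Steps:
$f{\left(x,J \right)} = -3 + J + x$ ($f{\left(x,J \right)} = -3 + \left(x + J\right) = -3 + \left(J + x\right) = -3 + J + x$)
$Y{\left(z \right)} = -7 - 3 z - \frac{3}{2 z}$ ($Y{\left(z \right)} = 8 - 3 \left(z + \left(5 + \frac{1}{z + z}\right)\right) = 8 - 3 \left(z + \left(5 + \frac{1}{2 z}\right)\right) = 8 - 3 \left(5 + z + \frac{1}{2 z}\right) = 8 - \left(15 + 3 z + \frac{3}{2 z}\right) = -7 - 3 z - \frac{3}{2 z}$)
$\left(-4079 + f{\left(-12,-61 \right)}\right) \left(Y{\left(10 \right)} + g{\left(42 \right)}\right) = \left(-4079 - 76\right) \left(\left(-7 - 30 - \frac{3}{2 \cdot 10}\right) - \frac{51}{42}\right) = \left(-4079 - 76\right) \left(\left(-7 - 30 - \frac{3}{20}\right) - \frac{17}{14}\right) = - 4155 \left(\left(-7 - 30 - \frac{3}{20}\right) - \frac{17}{14}\right) = - 4155 \left(- \frac{743}{20} - \frac{17}{14}\right) = \left(-4155\right) \left(- \frac{5371}{140}\right) = \frac{4463301}{28}$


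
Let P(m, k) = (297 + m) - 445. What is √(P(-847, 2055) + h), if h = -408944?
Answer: I*√409939 ≈ 640.26*I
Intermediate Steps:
P(m, k) = -148 + m
√(P(-847, 2055) + h) = √((-148 - 847) - 408944) = √(-995 - 408944) = √(-409939) = I*√409939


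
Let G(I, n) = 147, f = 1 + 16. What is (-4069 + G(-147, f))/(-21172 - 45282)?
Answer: 1961/33227 ≈ 0.059018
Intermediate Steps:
f = 17
(-4069 + G(-147, f))/(-21172 - 45282) = (-4069 + 147)/(-21172 - 45282) = -3922/(-66454) = -3922*(-1/66454) = 1961/33227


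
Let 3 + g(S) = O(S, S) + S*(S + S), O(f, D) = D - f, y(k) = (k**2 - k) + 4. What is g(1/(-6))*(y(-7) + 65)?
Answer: -6625/18 ≈ -368.06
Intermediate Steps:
y(k) = 4 + k**2 - k
g(S) = -3 + 2*S**2 (g(S) = -3 + ((S - S) + S*(S + S)) = -3 + (0 + S*(2*S)) = -3 + (0 + 2*S**2) = -3 + 2*S**2)
g(1/(-6))*(y(-7) + 65) = (-3 + 2*(1/(-6))**2)*((4 + (-7)**2 - 1*(-7)) + 65) = (-3 + 2*(-1/6)**2)*((4 + 49 + 7) + 65) = (-3 + 2*(1/36))*(60 + 65) = (-3 + 1/18)*125 = -53/18*125 = -6625/18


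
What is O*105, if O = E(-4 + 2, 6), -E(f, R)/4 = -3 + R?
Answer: -1260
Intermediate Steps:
E(f, R) = 12 - 4*R (E(f, R) = -4*(-3 + R) = 12 - 4*R)
O = -12 (O = 12 - 4*6 = 12 - 24 = -12)
O*105 = -12*105 = -1260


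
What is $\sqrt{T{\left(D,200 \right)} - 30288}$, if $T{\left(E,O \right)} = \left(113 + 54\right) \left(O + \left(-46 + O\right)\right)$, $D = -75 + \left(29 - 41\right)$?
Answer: $31 \sqrt{30} \approx 169.79$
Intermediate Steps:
$D = -87$ ($D = -75 + \left(29 - 41\right) = -75 - 12 = -87$)
$T{\left(E,O \right)} = -7682 + 334 O$ ($T{\left(E,O \right)} = 167 \left(-46 + 2 O\right) = -7682 + 334 O$)
$\sqrt{T{\left(D,200 \right)} - 30288} = \sqrt{\left(-7682 + 334 \cdot 200\right) - 30288} = \sqrt{\left(-7682 + 66800\right) - 30288} = \sqrt{59118 - 30288} = \sqrt{28830} = 31 \sqrt{30}$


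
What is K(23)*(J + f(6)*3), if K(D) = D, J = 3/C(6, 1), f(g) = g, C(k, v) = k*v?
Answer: 851/2 ≈ 425.50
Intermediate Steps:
J = ½ (J = 3/((6*1)) = 3/6 = 3*(⅙) = ½ ≈ 0.50000)
K(23)*(J + f(6)*3) = 23*(½ + 6*3) = 23*(½ + 18) = 23*(37/2) = 851/2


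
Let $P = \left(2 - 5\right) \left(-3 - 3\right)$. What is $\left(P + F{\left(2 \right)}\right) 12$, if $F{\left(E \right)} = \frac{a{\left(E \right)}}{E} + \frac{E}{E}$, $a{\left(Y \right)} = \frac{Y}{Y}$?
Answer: $234$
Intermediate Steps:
$a{\left(Y \right)} = 1$
$P = 18$ ($P = \left(-3\right) \left(-6\right) = 18$)
$F{\left(E \right)} = 1 + \frac{1}{E}$ ($F{\left(E \right)} = 1 \frac{1}{E} + \frac{E}{E} = \frac{1}{E} + 1 = 1 + \frac{1}{E}$)
$\left(P + F{\left(2 \right)}\right) 12 = \left(18 + \frac{1 + 2}{2}\right) 12 = \left(18 + \frac{1}{2} \cdot 3\right) 12 = \left(18 + \frac{3}{2}\right) 12 = \frac{39}{2} \cdot 12 = 234$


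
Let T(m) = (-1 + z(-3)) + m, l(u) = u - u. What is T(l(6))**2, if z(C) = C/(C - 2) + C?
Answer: 289/25 ≈ 11.560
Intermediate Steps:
l(u) = 0
z(C) = C + C/(-2 + C) (z(C) = C/(-2 + C) + C = C + C/(-2 + C))
T(m) = -17/5 + m (T(m) = (-1 - 3*(-1 - 3)/(-2 - 3)) + m = (-1 - 3*(-4)/(-5)) + m = (-1 - 3*(-1/5)*(-4)) + m = (-1 - 12/5) + m = -17/5 + m)
T(l(6))**2 = (-17/5 + 0)**2 = (-17/5)**2 = 289/25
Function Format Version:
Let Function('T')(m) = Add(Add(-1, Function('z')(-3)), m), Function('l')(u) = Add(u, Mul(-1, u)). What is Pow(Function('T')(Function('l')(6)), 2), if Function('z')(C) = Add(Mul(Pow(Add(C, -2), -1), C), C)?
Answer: Rational(289, 25) ≈ 11.560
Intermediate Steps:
Function('l')(u) = 0
Function('z')(C) = Add(C, Mul(C, Pow(Add(-2, C), -1))) (Function('z')(C) = Add(Mul(Pow(Add(-2, C), -1), C), C) = Add(Mul(C, Pow(Add(-2, C), -1)), C) = Add(C, Mul(C, Pow(Add(-2, C), -1))))
Function('T')(m) = Add(Rational(-17, 5), m) (Function('T')(m) = Add(Add(-1, Mul(-3, Pow(Add(-2, -3), -1), Add(-1, -3))), m) = Add(Add(-1, Mul(-3, Pow(-5, -1), -4)), m) = Add(Add(-1, Mul(-3, Rational(-1, 5), -4)), m) = Add(Add(-1, Rational(-12, 5)), m) = Add(Rational(-17, 5), m))
Pow(Function('T')(Function('l')(6)), 2) = Pow(Add(Rational(-17, 5), 0), 2) = Pow(Rational(-17, 5), 2) = Rational(289, 25)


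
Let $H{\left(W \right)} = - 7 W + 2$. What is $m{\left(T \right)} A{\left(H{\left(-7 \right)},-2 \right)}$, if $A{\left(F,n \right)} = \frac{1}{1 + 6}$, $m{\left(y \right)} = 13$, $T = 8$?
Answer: $\frac{13}{7} \approx 1.8571$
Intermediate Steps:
$H{\left(W \right)} = 2 - 7 W$
$A{\left(F,n \right)} = \frac{1}{7}$
$m{\left(T \right)} A{\left(H{\left(-7 \right)},-2 \right)} = 13 \cdot \frac{1}{7} = \frac{13}{7}$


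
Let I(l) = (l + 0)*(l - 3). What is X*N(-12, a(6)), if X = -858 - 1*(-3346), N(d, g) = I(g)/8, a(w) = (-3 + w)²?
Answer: 16794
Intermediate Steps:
I(l) = l*(-3 + l)
N(d, g) = g*(-3 + g)/8 (N(d, g) = (g*(-3 + g))/8 = (g*(-3 + g))*(⅛) = g*(-3 + g)/8)
X = 2488 (X = -858 + 3346 = 2488)
X*N(-12, a(6)) = 2488*((-3 + 6)²*(-3 + (-3 + 6)²)/8) = 2488*((⅛)*3²*(-3 + 3²)) = 2488*((⅛)*9*(-3 + 9)) = 2488*((⅛)*9*6) = 2488*(27/4) = 16794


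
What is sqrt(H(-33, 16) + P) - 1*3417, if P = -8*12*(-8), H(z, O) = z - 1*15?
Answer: -3417 + 12*sqrt(5) ≈ -3390.2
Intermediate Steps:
H(z, O) = -15 + z (H(z, O) = z - 15 = -15 + z)
P = 768 (P = -96*(-8) = 768)
sqrt(H(-33, 16) + P) - 1*3417 = sqrt((-15 - 33) + 768) - 1*3417 = sqrt(-48 + 768) - 3417 = sqrt(720) - 3417 = 12*sqrt(5) - 3417 = -3417 + 12*sqrt(5)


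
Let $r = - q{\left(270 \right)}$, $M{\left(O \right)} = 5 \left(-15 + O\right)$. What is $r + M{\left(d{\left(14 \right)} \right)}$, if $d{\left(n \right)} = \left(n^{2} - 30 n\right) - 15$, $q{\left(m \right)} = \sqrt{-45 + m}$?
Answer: $-1285$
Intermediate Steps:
$d{\left(n \right)} = -15 + n^{2} - 30 n$
$M{\left(O \right)} = -75 + 5 O$
$r = -15$ ($r = - \sqrt{-45 + 270} = - \sqrt{225} = \left(-1\right) 15 = -15$)
$r + M{\left(d{\left(14 \right)} \right)} = -15 + \left(-75 + 5 \left(-15 + 14^{2} - 420\right)\right) = -15 + \left(-75 + 5 \left(-15 + 196 - 420\right)\right) = -15 + \left(-75 + 5 \left(-239\right)\right) = -15 - 1270 = -1285$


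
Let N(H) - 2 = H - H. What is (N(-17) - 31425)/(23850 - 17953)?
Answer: -31423/5897 ≈ -5.3286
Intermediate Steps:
N(H) = 2 (N(H) = 2 + (H - H) = 2 + 0 = 2)
(N(-17) - 31425)/(23850 - 17953) = (2 - 31425)/(23850 - 17953) = -31423/5897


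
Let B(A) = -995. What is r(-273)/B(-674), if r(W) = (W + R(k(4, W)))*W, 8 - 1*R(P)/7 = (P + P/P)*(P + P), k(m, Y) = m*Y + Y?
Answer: -7116088161/995 ≈ -7.1518e+6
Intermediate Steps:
k(m, Y) = Y + Y*m (k(m, Y) = Y*m + Y = Y + Y*m)
R(P) = 56 - 14*P*(1 + P) (R(P) = 56 - 7*(P + P/P)*(P + P) = 56 - 7*(P + 1)*2*P = 56 - 7*(1 + P)*2*P = 56 - 14*P*(1 + P))
r(W) = W*(56 - 350*W² - 69*W) (r(W) = (W + (56 - 14*W*(1 + 4) - 14*W²*(1 + 4)²))*W = (W + (56 - 14*W*5 - 14*25*W²))*W = (W + (56 - 70*W - 14*25*W²))*W = (W + (56 - 70*W - 350*W²))*W = (W + (56 - 350*W² - 70*W))*W = (56 - 350*W² - 69*W)*W = W*(56 - 350*W² - 69*W))
r(-273)/B(-674) = -273*(56 - 350*(-273)² - 69*(-273))/(-995) = -273*(56 - 350*74529 + 18837)*(-1/995) = -273*(56 - 26085150 + 18837)*(-1/995) = -273*(-26066257)*(-1/995) = 7116088161*(-1/995) = -7116088161/995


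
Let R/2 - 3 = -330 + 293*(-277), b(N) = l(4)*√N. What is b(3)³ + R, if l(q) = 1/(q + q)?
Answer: -162976 + 3*√3/512 ≈ -1.6298e+5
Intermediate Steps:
l(q) = 1/(2*q)
b(N) = √N/8 (b(N) = ((½)/4)*√N = ((½)*(¼))*√N = √N/8)
R = -162976 (R = 6 + 2*(-330 + 293*(-277)) = 6 + 2*(-330 - 81161) = 6 + 2*(-81491) = 6 - 162982 = -162976)
b(3)³ + R = (√3/8)³ - 162976 = 3*√3/512 - 162976 = -162976 + 3*√3/512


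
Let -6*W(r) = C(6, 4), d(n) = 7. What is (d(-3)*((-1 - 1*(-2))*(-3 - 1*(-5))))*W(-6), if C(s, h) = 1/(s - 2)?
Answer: -7/12 ≈ -0.58333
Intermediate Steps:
C(s, h) = 1/(-2 + s)
W(r) = -1/24 (W(r) = -1/(6*(-2 + 6)) = -⅙/4 = -⅙*¼ = -1/24)
(d(-3)*((-1 - 1*(-2))*(-3 - 1*(-5))))*W(-6) = (7*((-1 - 1*(-2))*(-3 - 1*(-5))))*(-1/24) = (7*((-1 + 2)*(-3 + 5)))*(-1/24) = (7*(1*2))*(-1/24) = (7*2)*(-1/24) = 14*(-1/24) = -7/12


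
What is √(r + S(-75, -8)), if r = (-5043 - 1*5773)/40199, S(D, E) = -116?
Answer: 10*I*√1878861061/40199 ≈ 10.783*I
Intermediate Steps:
r = -10816/40199 (r = (-5043 - 5773)*(1/40199) = -10816*1/40199 = -10816/40199 ≈ -0.26906)
√(r + S(-75, -8)) = √(-10816/40199 - 116) = √(-4673900/40199) = 10*I*√1878861061/40199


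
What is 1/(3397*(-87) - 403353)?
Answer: -1/698892 ≈ -1.4308e-6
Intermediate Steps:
1/(3397*(-87) - 403353) = 1/(-295539 - 403353) = 1/(-698892) = -1/698892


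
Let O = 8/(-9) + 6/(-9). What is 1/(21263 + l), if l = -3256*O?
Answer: 9/236951 ≈ 3.7983e-5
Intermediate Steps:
O = -14/9 (O = 8*(-⅑) + 6*(-⅑) = -8/9 - ⅔ = -14/9 ≈ -1.5556)
l = 45584/9 (l = -3256*(-14/9) = 45584/9 ≈ 5064.9)
1/(21263 + l) = 1/(21263 + 45584/9) = 1/(236951/9) = 9/236951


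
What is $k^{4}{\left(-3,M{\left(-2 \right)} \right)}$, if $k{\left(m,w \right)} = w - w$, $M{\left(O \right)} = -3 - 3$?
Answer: $0$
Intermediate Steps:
$M{\left(O \right)} = -6$
$k{\left(m,w \right)} = 0$
$k^{4}{\left(-3,M{\left(-2 \right)} \right)} = 0^{4} = 0$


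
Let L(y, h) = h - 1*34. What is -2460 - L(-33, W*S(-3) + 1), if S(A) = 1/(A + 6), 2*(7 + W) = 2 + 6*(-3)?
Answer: -2422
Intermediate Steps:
W = -15 (W = -7 + (2 + 6*(-3))/2 = -7 + (2 - 18)/2 = -7 + (1/2)*(-16) = -7 - 8 = -15)
S(A) = 1/(6 + A)
L(y, h) = -34 + h (L(y, h) = h - 34 = -34 + h)
-2460 - L(-33, W*S(-3) + 1) = -2460 - (-34 + (-15/(6 - 3) + 1)) = -2460 - (-34 + (-15/3 + 1)) = -2460 - (-34 + (-15*1/3 + 1)) = -2460 - (-34 + (-5 + 1)) = -2460 - (-34 - 4) = -2460 - 1*(-38) = -2460 + 38 = -2422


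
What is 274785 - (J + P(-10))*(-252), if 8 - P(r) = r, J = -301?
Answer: 203469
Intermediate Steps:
P(r) = 8 - r
274785 - (J + P(-10))*(-252) = 274785 - (-301 + (8 - 1*(-10)))*(-252) = 274785 - (-301 + (8 + 10))*(-252) = 274785 - (-301 + 18)*(-252) = 274785 - (-283)*(-252) = 274785 - 1*71316 = 274785 - 71316 = 203469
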